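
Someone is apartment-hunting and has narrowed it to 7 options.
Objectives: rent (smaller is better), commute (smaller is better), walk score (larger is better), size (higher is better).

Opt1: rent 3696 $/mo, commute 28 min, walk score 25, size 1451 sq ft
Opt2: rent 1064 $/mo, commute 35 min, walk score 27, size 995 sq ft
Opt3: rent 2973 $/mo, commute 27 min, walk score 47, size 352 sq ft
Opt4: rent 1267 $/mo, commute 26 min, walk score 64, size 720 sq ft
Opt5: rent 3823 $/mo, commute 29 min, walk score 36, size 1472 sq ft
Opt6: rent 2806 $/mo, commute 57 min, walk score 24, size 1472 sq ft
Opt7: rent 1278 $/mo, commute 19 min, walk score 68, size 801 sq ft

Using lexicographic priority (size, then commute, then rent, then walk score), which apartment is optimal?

First maximize size: best is 1472, kept {Opt5, Opt6}.
Then minimize commute: best is 29, kept {Opt5}.

Opt5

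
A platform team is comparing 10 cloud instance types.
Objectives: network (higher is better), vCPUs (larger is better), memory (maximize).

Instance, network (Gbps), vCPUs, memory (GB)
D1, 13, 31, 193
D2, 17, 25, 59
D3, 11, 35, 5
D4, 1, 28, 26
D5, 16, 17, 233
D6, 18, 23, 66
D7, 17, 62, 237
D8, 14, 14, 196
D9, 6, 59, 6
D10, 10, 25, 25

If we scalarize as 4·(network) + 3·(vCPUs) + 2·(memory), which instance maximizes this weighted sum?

D7

D1: 4·13 + 3·31 + 2·193 = 531
D2: 4·17 + 3·25 + 2·59 = 261
D3: 4·11 + 3·35 + 2·5 = 159
D4: 4·1 + 3·28 + 2·26 = 140
D5: 4·16 + 3·17 + 2·233 = 581
D6: 4·18 + 3·23 + 2·66 = 273
D7: 4·17 + 3·62 + 2·237 = 728
D8: 4·14 + 3·14 + 2·196 = 490
D9: 4·6 + 3·59 + 2·6 = 213
D10: 4·10 + 3·25 + 2·25 = 165
Highest: D7 at 728.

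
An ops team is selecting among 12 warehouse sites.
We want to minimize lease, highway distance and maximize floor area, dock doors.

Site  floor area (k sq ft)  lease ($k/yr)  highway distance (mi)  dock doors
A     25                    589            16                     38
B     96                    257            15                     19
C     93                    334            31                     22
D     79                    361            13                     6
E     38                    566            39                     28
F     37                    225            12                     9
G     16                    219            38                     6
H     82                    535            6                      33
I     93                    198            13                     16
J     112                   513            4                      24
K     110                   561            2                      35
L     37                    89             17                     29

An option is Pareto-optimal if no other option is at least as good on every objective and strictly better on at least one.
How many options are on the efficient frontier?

9

A: not dominated (best dock doors).
B: not dominated.
C: not dominated.
D: dominated by I (floor area 93≥79, lease 198≤361, highway distance 13≤13, dock doors 16≥6).
E: dominated by H (floor area 82≥38, lease 535≤566, highway distance 6≤39, dock doors 33≥28).
F: not dominated.
G: dominated by I (floor area 93≥16, lease 198≤219, highway distance 13≤38, dock doors 16≥6).
H: not dominated.
I: not dominated.
J: not dominated (best floor area).
K: not dominated (best highway distance).
L: not dominated (best lease).
Pareto-optimal: A, B, C, F, H, I, J, K, L → 9.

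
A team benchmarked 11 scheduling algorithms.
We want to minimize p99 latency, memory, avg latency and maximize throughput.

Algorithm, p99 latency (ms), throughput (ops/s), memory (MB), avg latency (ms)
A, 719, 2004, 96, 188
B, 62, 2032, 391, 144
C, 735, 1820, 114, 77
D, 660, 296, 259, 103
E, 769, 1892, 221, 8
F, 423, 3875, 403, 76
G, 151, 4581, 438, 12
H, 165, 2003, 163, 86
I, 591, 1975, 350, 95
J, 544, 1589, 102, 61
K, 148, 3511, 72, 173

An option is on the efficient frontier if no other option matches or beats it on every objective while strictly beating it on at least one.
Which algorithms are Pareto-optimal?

A: dominated by K (p99 latency 148≤719, throughput 3511≥2004, memory 72≤96, avg latency 173≤188).
B: not dominated (best p99 latency).
C: not dominated.
D: dominated by H (p99 latency 165≤660, throughput 2003≥296, memory 163≤259, avg latency 86≤103).
E: not dominated (best avg latency).
F: not dominated.
G: not dominated (best throughput).
H: not dominated.
I: dominated by H (p99 latency 165≤591, throughput 2003≥1975, memory 163≤350, avg latency 86≤95).
J: not dominated.
K: not dominated (best memory).

B, C, E, F, G, H, J, K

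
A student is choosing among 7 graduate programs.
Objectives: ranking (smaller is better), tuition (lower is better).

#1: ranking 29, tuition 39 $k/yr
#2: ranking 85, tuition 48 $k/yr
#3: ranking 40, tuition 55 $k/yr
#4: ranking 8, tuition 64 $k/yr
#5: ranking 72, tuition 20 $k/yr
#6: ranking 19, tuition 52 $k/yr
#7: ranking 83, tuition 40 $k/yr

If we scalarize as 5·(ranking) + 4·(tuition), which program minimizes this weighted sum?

#1: 5·29 + 4·39 = 301
#2: 5·85 + 4·48 = 617
#3: 5·40 + 4·55 = 420
#4: 5·8 + 4·64 = 296
#5: 5·72 + 4·20 = 440
#6: 5·19 + 4·52 = 303
#7: 5·83 + 4·40 = 575
Lowest: #4 at 296.

#4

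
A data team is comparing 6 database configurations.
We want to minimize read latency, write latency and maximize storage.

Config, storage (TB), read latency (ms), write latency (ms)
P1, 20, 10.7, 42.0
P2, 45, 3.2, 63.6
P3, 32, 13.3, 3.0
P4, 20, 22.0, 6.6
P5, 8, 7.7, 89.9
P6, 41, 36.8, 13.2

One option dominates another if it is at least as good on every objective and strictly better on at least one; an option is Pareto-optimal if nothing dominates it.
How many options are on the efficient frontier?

P1: not dominated.
P2: not dominated (best storage).
P3: not dominated (best write latency).
P4: dominated by P3 (storage 32≥20, read latency 13.3≤22.0, write latency 3.0≤6.6).
P5: dominated by P2 (storage 45≥8, read latency 3.2≤7.7, write latency 63.6≤89.9).
P6: not dominated.
Pareto-optimal: P1, P2, P3, P6 → 4.

4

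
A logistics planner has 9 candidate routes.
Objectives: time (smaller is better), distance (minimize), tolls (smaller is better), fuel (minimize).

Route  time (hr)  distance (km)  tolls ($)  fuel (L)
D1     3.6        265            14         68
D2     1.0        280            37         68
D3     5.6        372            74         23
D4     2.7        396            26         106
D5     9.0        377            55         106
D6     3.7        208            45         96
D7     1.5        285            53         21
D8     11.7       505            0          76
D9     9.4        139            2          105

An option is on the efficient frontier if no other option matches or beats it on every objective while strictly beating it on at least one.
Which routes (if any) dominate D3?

D7: time 1.5≤5.6, distance 285≤372, tolls 53≤74, fuel 21≤23 — dominates D3.
Others (D1, D2, D4, D5, D6, D8, D9) are each worse than D3 on at least one objective.

D7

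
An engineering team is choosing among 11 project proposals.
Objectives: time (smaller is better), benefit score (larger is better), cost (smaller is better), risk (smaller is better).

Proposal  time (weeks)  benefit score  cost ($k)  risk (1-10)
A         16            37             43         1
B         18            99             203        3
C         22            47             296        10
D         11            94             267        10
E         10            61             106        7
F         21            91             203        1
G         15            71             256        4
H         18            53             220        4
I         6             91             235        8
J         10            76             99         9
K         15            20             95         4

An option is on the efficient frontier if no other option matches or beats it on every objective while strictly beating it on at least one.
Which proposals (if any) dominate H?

B

B: time 18≤18, benefit score 99≥53, cost 203≤220, risk 3≤4 — dominates H.
Others (A, C, D, E, F, G, I, J, K) are each worse than H on at least one objective.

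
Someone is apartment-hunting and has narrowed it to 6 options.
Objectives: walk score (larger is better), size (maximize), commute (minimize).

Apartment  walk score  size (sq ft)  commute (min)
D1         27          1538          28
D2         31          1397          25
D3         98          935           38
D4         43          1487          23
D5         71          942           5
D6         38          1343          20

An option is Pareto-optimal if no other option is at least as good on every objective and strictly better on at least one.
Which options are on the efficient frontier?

D1: not dominated (best size).
D2: dominated by D4 (walk score 43≥31, size 1487≥1397, commute 23≤25).
D3: not dominated (best walk score).
D4: not dominated.
D5: not dominated (best commute).
D6: not dominated.

D1, D3, D4, D5, D6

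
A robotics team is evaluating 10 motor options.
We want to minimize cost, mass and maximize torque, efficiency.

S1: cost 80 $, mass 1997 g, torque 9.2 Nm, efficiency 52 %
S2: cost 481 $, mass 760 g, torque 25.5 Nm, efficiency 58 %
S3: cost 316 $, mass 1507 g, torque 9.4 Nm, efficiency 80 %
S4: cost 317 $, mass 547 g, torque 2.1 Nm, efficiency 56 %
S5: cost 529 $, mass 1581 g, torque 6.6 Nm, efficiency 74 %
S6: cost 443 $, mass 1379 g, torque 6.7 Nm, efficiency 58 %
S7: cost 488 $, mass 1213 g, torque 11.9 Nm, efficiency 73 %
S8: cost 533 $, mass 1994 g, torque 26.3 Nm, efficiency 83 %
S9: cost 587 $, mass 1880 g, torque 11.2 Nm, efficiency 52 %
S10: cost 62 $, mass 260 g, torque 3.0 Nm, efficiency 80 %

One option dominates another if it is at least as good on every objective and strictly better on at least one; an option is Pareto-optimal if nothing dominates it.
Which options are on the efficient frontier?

S1: not dominated.
S2: not dominated.
S3: not dominated.
S4: dominated by S10 (cost 62≤317, mass 260≤547, torque 3.0≥2.1, efficiency 80≥56).
S5: dominated by S3 (cost 316≤529, mass 1507≤1581, torque 9.4≥6.6, efficiency 80≥74).
S6: not dominated.
S7: not dominated.
S8: not dominated (best torque).
S9: dominated by S2 (cost 481≤587, mass 760≤1880, torque 25.5≥11.2, efficiency 58≥52).
S10: not dominated (best cost).

S1, S2, S3, S6, S7, S8, S10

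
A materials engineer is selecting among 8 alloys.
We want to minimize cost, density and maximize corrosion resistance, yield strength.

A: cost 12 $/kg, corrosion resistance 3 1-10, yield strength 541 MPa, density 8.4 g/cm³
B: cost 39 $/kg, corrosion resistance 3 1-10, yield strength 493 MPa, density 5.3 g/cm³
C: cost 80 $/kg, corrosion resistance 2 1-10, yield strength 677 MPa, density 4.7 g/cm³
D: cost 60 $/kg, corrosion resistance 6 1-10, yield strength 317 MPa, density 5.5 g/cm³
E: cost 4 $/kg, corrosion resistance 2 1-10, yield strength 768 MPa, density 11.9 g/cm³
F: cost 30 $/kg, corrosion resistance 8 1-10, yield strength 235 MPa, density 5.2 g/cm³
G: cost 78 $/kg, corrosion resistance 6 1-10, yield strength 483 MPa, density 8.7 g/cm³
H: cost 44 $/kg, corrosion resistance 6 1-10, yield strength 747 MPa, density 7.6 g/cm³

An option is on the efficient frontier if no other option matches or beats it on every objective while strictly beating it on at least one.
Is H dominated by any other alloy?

A: worse on corrosion resistance (3 vs 6).
B: worse on corrosion resistance (3 vs 6).
C: worse on cost (80 vs 44).
D: worse on cost (60 vs 44).
E: worse on corrosion resistance (2 vs 6).
F: worse on yield strength (235 vs 747).
G: worse on cost (78 vs 44).
No option is at least as good as H on every objective and strictly better on one.

No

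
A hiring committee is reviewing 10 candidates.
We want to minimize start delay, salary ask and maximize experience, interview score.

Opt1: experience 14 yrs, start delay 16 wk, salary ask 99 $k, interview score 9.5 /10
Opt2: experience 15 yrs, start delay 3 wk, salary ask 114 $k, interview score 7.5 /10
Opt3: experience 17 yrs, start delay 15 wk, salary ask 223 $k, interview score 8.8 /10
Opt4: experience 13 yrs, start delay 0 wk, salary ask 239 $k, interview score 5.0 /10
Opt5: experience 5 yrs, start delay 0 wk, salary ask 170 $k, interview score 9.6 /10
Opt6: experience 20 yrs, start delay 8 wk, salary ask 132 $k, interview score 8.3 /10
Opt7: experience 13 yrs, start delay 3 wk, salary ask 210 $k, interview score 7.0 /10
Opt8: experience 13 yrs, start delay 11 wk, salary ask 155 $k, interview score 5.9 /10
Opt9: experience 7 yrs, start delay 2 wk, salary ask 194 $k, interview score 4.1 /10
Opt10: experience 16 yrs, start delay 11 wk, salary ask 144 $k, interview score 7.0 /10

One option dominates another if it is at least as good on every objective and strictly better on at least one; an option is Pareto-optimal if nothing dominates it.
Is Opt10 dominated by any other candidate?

Yes

Opt6 vs Opt10: experience 20≥16, start delay 8≤11, salary ask 132≤144, interview score 8.3≥7.0 — Opt6 is at least as good on every objective and strictly better on at least one, so Opt6 dominates Opt10.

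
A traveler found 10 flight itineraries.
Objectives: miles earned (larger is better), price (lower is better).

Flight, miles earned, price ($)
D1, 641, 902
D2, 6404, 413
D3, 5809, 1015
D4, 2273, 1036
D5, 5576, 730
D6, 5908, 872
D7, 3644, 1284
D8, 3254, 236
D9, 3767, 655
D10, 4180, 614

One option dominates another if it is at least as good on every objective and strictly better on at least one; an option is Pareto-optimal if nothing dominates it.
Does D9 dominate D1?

D9 vs D1: miles earned 3767≥641, price 655≤902 — D9 is at least as good on every objective with at least one strict improvement.

Yes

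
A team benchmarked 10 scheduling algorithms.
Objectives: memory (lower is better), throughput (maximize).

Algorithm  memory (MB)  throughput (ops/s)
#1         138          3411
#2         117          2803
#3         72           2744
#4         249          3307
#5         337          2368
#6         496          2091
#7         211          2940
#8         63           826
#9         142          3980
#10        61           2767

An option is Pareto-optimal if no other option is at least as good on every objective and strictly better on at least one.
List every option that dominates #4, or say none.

#1, #9

#1: memory 138≤249, throughput 3411≥3307 — dominates #4.
#9: memory 142≤249, throughput 3980≥3307 — dominates #4.
Others (#2, #3, #5, #6, #7, #8, #10) are each worse than #4 on at least one objective.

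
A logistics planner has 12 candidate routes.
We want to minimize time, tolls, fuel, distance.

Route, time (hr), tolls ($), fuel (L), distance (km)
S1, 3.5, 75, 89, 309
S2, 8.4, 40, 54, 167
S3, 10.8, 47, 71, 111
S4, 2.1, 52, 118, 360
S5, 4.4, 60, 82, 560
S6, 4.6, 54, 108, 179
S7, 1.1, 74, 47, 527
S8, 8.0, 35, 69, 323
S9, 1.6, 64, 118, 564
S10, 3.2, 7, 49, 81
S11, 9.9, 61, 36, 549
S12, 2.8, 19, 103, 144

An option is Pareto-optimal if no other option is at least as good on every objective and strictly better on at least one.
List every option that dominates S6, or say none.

S10, S12

S10: time 3.2≤4.6, tolls 7≤54, fuel 49≤108, distance 81≤179 — dominates S6.
S12: time 2.8≤4.6, tolls 19≤54, fuel 103≤108, distance 144≤179 — dominates S6.
Others (S1, S2, S3, S4, S5, S7, S8, S9, S11) are each worse than S6 on at least one objective.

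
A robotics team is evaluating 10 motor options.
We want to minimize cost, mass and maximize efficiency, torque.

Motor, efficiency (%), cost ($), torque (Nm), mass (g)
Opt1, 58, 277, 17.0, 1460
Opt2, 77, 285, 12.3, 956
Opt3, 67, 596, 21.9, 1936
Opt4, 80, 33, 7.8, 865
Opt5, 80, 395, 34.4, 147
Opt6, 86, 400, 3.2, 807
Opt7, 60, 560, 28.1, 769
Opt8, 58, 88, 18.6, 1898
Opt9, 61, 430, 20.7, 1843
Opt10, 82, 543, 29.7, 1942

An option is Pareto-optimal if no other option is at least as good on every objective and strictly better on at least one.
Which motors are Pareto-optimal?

Opt1, Opt2, Opt4, Opt5, Opt6, Opt8, Opt10

Opt1: not dominated.
Opt2: not dominated.
Opt3: dominated by Opt5 (efficiency 80≥67, cost 395≤596, torque 34.4≥21.9, mass 147≤1936).
Opt4: not dominated (best cost).
Opt5: not dominated (best torque).
Opt6: not dominated (best efficiency).
Opt7: dominated by Opt5 (efficiency 80≥60, cost 395≤560, torque 34.4≥28.1, mass 147≤769).
Opt8: not dominated.
Opt9: dominated by Opt5 (efficiency 80≥61, cost 395≤430, torque 34.4≥20.7, mass 147≤1843).
Opt10: not dominated.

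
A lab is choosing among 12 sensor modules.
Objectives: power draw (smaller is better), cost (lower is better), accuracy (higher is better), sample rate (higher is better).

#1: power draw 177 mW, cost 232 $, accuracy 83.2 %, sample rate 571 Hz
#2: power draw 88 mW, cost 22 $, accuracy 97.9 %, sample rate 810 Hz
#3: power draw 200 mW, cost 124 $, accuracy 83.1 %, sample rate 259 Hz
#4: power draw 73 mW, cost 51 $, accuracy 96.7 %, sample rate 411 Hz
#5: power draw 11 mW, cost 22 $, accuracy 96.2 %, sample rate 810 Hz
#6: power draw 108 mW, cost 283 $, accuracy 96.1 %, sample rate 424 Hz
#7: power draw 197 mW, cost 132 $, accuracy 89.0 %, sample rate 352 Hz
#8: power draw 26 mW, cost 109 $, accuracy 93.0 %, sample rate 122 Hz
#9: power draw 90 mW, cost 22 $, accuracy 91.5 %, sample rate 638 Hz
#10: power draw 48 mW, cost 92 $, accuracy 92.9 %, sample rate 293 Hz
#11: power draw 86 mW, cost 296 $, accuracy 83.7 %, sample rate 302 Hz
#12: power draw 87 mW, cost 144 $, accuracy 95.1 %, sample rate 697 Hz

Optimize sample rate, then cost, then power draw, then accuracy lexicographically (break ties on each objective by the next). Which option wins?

#5

First maximize sample rate: best is 810, kept {#2, #5}.
Then minimize cost: best is 22, kept {#2, #5}.
Then minimize power draw: best is 11, kept {#5}.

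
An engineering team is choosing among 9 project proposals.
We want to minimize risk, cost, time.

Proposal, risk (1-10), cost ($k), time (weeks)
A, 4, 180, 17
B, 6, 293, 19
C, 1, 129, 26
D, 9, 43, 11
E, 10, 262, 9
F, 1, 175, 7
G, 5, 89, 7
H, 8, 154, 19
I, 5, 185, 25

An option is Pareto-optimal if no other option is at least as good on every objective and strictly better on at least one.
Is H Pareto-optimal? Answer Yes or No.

No

G vs H: risk 5≤8, cost 89≤154, time 7≤19 — G is at least as good on every objective and strictly better on at least one, so G dominates H.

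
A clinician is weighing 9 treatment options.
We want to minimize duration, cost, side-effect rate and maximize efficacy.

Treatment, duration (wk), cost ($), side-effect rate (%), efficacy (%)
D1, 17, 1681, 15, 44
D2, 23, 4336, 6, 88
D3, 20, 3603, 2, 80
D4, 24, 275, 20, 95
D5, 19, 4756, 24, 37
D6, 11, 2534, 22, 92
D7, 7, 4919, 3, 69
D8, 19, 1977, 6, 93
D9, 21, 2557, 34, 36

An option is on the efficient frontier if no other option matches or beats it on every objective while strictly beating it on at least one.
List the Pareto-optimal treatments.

D1, D3, D4, D6, D7, D8

D1: not dominated.
D2: dominated by D8 (duration 19≤23, cost 1977≤4336, side-effect rate 6≤6, efficacy 93≥88).
D3: not dominated (best side-effect rate).
D4: not dominated (best cost).
D5: dominated by D1 (duration 17≤19, cost 1681≤4756, side-effect rate 15≤24, efficacy 44≥37).
D6: not dominated.
D7: not dominated (best duration).
D8: not dominated.
D9: dominated by D1 (duration 17≤21, cost 1681≤2557, side-effect rate 15≤34, efficacy 44≥36).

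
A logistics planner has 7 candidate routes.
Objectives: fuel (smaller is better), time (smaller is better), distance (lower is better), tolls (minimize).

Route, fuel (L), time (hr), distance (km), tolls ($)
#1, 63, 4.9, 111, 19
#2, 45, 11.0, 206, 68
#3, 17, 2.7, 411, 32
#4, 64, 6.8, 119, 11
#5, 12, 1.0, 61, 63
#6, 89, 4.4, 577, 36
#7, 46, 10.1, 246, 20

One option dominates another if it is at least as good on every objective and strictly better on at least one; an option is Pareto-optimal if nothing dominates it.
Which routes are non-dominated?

#1: not dominated.
#2: dominated by #5 (fuel 12≤45, time 1.0≤11.0, distance 61≤206, tolls 63≤68).
#3: not dominated.
#4: not dominated (best tolls).
#5: not dominated (best fuel).
#6: dominated by #3 (fuel 17≤89, time 2.7≤4.4, distance 411≤577, tolls 32≤36).
#7: not dominated.

#1, #3, #4, #5, #7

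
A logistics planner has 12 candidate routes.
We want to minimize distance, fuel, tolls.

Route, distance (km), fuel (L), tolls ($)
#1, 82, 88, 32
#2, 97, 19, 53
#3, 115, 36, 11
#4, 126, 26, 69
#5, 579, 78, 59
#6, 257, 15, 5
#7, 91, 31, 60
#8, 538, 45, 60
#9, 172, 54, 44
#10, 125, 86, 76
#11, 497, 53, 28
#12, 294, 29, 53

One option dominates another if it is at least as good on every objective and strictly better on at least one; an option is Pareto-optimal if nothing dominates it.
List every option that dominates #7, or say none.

none

#1: worse on fuel (88 vs 31).
#2: worse on distance (97 vs 91).
#3: worse on distance (115 vs 91).
#4: worse on distance (126 vs 91).
#5: worse on distance (579 vs 91).
#6: worse on distance (257 vs 91).
#8: worse on distance (538 vs 91).
#9: worse on distance (172 vs 91).
#10: worse on distance (125 vs 91).
#11: worse on distance (497 vs 91).
#12: worse on distance (294 vs 91).
No option dominates #7.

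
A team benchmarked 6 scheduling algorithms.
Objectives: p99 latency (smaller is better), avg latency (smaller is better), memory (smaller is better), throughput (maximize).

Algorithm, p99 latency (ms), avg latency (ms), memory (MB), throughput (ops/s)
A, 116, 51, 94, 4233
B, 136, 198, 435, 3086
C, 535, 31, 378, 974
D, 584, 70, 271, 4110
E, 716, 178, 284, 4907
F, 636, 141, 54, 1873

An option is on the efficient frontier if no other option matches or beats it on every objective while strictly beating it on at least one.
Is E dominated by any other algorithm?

A: worse on throughput (4233 vs 4907).
B: worse on avg latency (198 vs 178).
C: worse on memory (378 vs 284).
D: worse on throughput (4110 vs 4907).
F: worse on throughput (1873 vs 4907).
No option is at least as good as E on every objective and strictly better on one.

No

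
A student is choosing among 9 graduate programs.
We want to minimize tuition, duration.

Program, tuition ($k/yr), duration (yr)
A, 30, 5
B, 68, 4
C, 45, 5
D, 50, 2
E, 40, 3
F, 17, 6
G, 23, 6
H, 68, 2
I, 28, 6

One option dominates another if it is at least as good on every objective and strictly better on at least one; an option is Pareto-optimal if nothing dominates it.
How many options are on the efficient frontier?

4

A: not dominated.
B: dominated by D (tuition 50≤68, duration 2≤4).
C: dominated by A (tuition 30≤45, duration 5≤5).
D: not dominated.
E: not dominated.
F: not dominated (best tuition).
G: dominated by F (tuition 17≤23, duration 6≤6).
H: dominated by D (tuition 50≤68, duration 2≤2).
I: dominated by F (tuition 17≤28, duration 6≤6).
Pareto-optimal: A, D, E, F → 4.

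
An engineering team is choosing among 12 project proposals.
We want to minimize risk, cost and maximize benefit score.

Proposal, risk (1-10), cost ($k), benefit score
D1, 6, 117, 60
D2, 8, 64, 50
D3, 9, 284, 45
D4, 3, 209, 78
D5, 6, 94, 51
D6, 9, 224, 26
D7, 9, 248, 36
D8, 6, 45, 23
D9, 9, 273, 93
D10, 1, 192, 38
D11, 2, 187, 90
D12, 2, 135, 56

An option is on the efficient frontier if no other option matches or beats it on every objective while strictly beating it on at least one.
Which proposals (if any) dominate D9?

none

D1: worse on benefit score (60 vs 93).
D2: worse on benefit score (50 vs 93).
D3: worse on cost (284 vs 273).
D4: worse on benefit score (78 vs 93).
D5: worse on benefit score (51 vs 93).
D6: worse on benefit score (26 vs 93).
D7: worse on benefit score (36 vs 93).
D8: worse on benefit score (23 vs 93).
D10: worse on benefit score (38 vs 93).
D11: worse on benefit score (90 vs 93).
D12: worse on benefit score (56 vs 93).
No option dominates D9.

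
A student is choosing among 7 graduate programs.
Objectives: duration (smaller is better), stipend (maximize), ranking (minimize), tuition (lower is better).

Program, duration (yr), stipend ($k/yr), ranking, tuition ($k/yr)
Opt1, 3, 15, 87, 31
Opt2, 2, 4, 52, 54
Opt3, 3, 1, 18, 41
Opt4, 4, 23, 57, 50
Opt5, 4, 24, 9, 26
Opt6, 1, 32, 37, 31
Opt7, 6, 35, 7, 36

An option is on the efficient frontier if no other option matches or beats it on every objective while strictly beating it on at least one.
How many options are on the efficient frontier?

4

Opt1: dominated by Opt6 (duration 1≤3, stipend 32≥15, ranking 37≤87, tuition 31≤31).
Opt2: dominated by Opt6 (duration 1≤2, stipend 32≥4, ranking 37≤52, tuition 31≤54).
Opt3: not dominated.
Opt4: dominated by Opt5 (duration 4≤4, stipend 24≥23, ranking 9≤57, tuition 26≤50).
Opt5: not dominated (best tuition).
Opt6: not dominated (best duration).
Opt7: not dominated (best stipend).
Pareto-optimal: Opt3, Opt5, Opt6, Opt7 → 4.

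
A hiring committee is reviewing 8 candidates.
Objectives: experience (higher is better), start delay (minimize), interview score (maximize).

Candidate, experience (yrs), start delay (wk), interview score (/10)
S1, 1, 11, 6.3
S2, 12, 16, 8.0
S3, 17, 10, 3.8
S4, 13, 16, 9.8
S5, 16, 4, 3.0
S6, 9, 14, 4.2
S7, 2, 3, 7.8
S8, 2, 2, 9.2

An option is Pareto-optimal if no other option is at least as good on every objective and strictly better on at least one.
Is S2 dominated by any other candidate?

Yes

S4 vs S2: experience 13≥12, start delay 16≤16, interview score 9.8≥8.0 — S4 is at least as good on every objective and strictly better on at least one, so S4 dominates S2.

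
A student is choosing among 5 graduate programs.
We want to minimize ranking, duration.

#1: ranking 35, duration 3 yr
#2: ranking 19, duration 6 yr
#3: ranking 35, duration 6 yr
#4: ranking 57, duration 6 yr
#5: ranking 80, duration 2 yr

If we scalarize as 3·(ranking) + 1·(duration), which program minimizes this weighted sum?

#1: 3·35 + 1·3 = 108
#2: 3·19 + 1·6 = 63
#3: 3·35 + 1·6 = 111
#4: 3·57 + 1·6 = 177
#5: 3·80 + 1·2 = 242
Lowest: #2 at 63.

#2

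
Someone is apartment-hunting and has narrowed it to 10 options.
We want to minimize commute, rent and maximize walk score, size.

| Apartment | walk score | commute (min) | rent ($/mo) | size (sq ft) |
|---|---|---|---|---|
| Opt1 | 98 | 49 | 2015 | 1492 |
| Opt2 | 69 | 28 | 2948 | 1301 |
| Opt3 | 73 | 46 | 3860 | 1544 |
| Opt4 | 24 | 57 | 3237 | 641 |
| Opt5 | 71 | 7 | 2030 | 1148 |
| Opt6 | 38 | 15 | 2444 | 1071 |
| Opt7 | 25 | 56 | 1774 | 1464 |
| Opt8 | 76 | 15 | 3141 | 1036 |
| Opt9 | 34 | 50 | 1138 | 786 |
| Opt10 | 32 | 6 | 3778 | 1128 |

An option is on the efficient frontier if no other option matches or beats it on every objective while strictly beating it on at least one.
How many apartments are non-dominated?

Opt1: not dominated (best walk score).
Opt2: not dominated.
Opt3: not dominated (best size).
Opt4: dominated by Opt1 (walk score 98≥24, commute 49≤57, rent 2015≤3237, size 1492≥641).
Opt5: not dominated.
Opt6: dominated by Opt5 (walk score 71≥38, commute 7≤15, rent 2030≤2444, size 1148≥1071).
Opt7: not dominated.
Opt8: not dominated.
Opt9: not dominated (best rent).
Opt10: not dominated (best commute).
Pareto-optimal: Opt1, Opt2, Opt3, Opt5, Opt7, Opt8, Opt9, Opt10 → 8.

8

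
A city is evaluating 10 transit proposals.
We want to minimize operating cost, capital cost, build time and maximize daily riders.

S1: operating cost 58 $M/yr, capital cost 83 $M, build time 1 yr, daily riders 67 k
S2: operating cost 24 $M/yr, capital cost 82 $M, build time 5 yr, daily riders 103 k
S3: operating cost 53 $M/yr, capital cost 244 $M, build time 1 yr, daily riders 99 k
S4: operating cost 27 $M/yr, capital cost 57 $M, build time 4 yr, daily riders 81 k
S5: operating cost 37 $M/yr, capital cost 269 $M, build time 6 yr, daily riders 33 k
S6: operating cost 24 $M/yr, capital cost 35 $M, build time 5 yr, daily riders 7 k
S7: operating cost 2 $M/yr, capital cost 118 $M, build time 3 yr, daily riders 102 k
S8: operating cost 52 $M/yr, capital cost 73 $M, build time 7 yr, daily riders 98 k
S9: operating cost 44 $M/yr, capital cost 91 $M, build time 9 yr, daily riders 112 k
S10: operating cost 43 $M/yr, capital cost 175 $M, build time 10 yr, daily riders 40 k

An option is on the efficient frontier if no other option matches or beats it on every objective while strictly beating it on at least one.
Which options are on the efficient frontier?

S1, S2, S3, S4, S6, S7, S8, S9

S1: not dominated.
S2: not dominated.
S3: not dominated.
S4: not dominated.
S5: dominated by S2 (operating cost 24≤37, capital cost 82≤269, build time 5≤6, daily riders 103≥33).
S6: not dominated (best capital cost).
S7: not dominated (best operating cost).
S8: not dominated.
S9: not dominated (best daily riders).
S10: dominated by S2 (operating cost 24≤43, capital cost 82≤175, build time 5≤10, daily riders 103≥40).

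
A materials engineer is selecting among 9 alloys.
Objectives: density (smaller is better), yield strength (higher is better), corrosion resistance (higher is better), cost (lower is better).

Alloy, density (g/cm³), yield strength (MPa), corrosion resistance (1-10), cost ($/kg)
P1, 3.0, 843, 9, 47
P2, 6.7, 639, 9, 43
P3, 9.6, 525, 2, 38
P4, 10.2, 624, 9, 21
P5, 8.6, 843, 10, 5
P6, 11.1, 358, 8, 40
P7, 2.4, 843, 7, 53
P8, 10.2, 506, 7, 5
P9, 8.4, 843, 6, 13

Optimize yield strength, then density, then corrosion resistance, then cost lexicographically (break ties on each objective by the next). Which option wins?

First maximize yield strength: best is 843, kept {P1, P5, P7, P9}.
Then minimize density: best is 2.4, kept {P7}.

P7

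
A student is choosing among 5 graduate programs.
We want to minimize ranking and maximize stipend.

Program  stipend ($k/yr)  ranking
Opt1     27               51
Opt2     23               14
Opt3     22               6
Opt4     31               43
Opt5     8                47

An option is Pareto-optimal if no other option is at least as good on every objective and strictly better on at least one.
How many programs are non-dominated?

3

Opt1: dominated by Opt4 (stipend 31≥27, ranking 43≤51).
Opt2: not dominated.
Opt3: not dominated (best ranking).
Opt4: not dominated (best stipend).
Opt5: dominated by Opt2 (stipend 23≥8, ranking 14≤47).
Pareto-optimal: Opt2, Opt3, Opt4 → 3.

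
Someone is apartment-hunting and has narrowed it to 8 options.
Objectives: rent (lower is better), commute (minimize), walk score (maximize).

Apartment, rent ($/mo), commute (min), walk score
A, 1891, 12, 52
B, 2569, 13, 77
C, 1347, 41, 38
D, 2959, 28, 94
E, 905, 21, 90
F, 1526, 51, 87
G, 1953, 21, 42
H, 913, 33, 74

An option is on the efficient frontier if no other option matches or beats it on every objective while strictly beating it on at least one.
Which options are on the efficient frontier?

A: not dominated (best commute).
B: not dominated.
C: dominated by E (rent 905≤1347, commute 21≤41, walk score 90≥38).
D: not dominated (best walk score).
E: not dominated (best rent).
F: dominated by E (rent 905≤1526, commute 21≤51, walk score 90≥87).
G: dominated by A (rent 1891≤1953, commute 12≤21, walk score 52≥42).
H: dominated by E (rent 905≤913, commute 21≤33, walk score 90≥74).

A, B, D, E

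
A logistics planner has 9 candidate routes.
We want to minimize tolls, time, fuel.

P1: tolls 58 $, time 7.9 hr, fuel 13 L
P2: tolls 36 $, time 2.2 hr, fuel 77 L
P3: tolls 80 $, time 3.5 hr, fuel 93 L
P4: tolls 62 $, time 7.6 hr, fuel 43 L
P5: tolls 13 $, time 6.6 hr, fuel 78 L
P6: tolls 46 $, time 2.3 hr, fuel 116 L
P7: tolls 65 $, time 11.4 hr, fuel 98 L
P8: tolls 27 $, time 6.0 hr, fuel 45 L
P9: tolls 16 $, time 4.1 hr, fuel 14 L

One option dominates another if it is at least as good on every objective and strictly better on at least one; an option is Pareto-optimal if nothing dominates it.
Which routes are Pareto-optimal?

P1, P2, P5, P9

P1: not dominated (best fuel).
P2: not dominated (best time).
P3: dominated by P2 (tolls 36≤80, time 2.2≤3.5, fuel 77≤93).
P4: dominated by P9 (tolls 16≤62, time 4.1≤7.6, fuel 14≤43).
P5: not dominated (best tolls).
P6: dominated by P2 (tolls 36≤46, time 2.2≤2.3, fuel 77≤116).
P7: dominated by P1 (tolls 58≤65, time 7.9≤11.4, fuel 13≤98).
P8: dominated by P9 (tolls 16≤27, time 4.1≤6.0, fuel 14≤45).
P9: not dominated.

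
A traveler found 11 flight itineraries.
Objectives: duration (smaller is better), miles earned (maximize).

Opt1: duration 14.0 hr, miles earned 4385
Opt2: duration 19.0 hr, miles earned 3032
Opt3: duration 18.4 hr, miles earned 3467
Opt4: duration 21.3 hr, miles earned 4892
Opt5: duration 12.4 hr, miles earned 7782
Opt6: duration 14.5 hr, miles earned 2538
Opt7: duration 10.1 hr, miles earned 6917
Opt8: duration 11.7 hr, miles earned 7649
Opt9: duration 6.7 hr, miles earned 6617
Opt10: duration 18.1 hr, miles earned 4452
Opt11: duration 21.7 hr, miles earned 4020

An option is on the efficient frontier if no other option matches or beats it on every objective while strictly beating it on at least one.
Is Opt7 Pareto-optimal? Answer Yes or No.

Opt1: worse on duration (14.0 vs 10.1).
Opt2: worse on duration (19.0 vs 10.1).
Opt3: worse on duration (18.4 vs 10.1).
Opt4: worse on duration (21.3 vs 10.1).
Opt5: worse on duration (12.4 vs 10.1).
Opt6: worse on duration (14.5 vs 10.1).
Opt8: worse on duration (11.7 vs 10.1).
Opt9: worse on miles earned (6617 vs 6917).
Opt10: worse on duration (18.1 vs 10.1).
Opt11: worse on duration (21.7 vs 10.1).
No option is at least as good as Opt7 on every objective and strictly better on one.

Yes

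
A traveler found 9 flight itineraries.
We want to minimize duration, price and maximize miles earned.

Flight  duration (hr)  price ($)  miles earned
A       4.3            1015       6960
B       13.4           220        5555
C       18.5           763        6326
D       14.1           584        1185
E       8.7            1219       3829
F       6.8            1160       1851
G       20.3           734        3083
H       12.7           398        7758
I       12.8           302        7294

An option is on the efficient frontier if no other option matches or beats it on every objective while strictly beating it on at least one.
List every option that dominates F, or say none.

A: duration 4.3≤6.8, price 1015≤1160, miles earned 6960≥1851 — dominates F.
Others (B, C, D, E, G, H, I) are each worse than F on at least one objective.

A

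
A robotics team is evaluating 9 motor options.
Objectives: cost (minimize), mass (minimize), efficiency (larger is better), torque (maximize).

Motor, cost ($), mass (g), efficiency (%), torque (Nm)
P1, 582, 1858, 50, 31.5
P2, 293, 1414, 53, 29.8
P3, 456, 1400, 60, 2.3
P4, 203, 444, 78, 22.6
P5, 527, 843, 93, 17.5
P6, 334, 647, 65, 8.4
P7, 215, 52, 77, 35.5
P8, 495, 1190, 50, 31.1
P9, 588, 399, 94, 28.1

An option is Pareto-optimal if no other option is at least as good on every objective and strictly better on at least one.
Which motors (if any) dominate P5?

none

P1: worse on cost (582 vs 527).
P2: worse on mass (1414 vs 843).
P3: worse on mass (1400 vs 843).
P4: worse on efficiency (78 vs 93).
P6: worse on efficiency (65 vs 93).
P7: worse on efficiency (77 vs 93).
P8: worse on mass (1190 vs 843).
P9: worse on cost (588 vs 527).
No option dominates P5.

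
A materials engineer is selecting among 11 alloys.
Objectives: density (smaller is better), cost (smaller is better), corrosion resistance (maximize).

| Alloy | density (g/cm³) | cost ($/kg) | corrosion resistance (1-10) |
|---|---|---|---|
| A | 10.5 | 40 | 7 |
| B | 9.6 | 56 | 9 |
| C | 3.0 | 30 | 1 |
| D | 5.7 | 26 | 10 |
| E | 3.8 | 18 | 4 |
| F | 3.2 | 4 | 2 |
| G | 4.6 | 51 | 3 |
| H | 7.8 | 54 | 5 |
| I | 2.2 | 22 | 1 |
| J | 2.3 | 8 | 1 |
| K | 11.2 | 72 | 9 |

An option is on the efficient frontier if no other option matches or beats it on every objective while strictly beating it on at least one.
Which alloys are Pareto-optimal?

A: dominated by D (density 5.7≤10.5, cost 26≤40, corrosion resistance 10≥7).
B: dominated by D (density 5.7≤9.6, cost 26≤56, corrosion resistance 10≥9).
C: dominated by I (density 2.2≤3.0, cost 22≤30, corrosion resistance 1≥1).
D: not dominated (best corrosion resistance).
E: not dominated.
F: not dominated (best cost).
G: dominated by E (density 3.8≤4.6, cost 18≤51, corrosion resistance 4≥3).
H: dominated by D (density 5.7≤7.8, cost 26≤54, corrosion resistance 10≥5).
I: not dominated (best density).
J: not dominated.
K: dominated by B (density 9.6≤11.2, cost 56≤72, corrosion resistance 9≥9).

D, E, F, I, J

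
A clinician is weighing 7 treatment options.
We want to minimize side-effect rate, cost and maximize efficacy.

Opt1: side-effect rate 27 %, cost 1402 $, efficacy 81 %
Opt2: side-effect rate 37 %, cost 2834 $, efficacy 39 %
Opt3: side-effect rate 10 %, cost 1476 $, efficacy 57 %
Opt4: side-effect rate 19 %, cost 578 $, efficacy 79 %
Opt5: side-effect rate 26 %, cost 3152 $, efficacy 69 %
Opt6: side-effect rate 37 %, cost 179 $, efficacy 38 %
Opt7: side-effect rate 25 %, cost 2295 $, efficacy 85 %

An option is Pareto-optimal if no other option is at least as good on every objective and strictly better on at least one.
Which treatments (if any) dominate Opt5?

Opt4, Opt7

Opt4: side-effect rate 19≤26, cost 578≤3152, efficacy 79≥69 — dominates Opt5.
Opt7: side-effect rate 25≤26, cost 2295≤3152, efficacy 85≥69 — dominates Opt5.
Others (Opt1, Opt2, Opt3, Opt6) are each worse than Opt5 on at least one objective.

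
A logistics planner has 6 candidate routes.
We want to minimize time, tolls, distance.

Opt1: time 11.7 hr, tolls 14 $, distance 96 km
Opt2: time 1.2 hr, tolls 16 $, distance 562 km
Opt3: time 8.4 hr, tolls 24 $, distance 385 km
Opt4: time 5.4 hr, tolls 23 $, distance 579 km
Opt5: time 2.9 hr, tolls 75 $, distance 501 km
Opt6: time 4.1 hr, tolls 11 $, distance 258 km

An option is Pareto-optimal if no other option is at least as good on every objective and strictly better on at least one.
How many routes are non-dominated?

4

Opt1: not dominated (best distance).
Opt2: not dominated (best time).
Opt3: dominated by Opt6 (time 4.1≤8.4, tolls 11≤24, distance 258≤385).
Opt4: dominated by Opt2 (time 1.2≤5.4, tolls 16≤23, distance 562≤579).
Opt5: not dominated.
Opt6: not dominated (best tolls).
Pareto-optimal: Opt1, Opt2, Opt5, Opt6 → 4.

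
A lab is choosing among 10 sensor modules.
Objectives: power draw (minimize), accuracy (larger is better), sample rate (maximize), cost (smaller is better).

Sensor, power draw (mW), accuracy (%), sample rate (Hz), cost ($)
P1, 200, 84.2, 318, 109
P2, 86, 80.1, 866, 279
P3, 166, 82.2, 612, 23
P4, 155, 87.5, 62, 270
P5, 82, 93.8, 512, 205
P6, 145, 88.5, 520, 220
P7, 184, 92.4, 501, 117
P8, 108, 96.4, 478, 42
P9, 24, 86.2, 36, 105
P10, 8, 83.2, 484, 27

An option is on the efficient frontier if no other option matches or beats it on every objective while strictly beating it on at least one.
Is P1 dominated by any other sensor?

Yes

P8 vs P1: power draw 108≤200, accuracy 96.4≥84.2, sample rate 478≥318, cost 42≤109 — P8 is at least as good on every objective and strictly better on at least one, so P8 dominates P1.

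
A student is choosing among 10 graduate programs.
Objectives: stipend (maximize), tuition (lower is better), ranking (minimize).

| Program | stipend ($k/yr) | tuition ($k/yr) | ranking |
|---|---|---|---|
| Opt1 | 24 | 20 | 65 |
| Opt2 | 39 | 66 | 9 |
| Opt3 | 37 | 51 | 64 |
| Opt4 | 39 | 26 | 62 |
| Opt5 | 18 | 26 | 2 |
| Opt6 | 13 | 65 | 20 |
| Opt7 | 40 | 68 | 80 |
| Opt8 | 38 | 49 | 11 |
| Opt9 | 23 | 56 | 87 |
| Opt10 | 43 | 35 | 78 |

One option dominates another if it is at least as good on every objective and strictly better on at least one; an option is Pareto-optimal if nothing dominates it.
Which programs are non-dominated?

Opt1: not dominated (best tuition).
Opt2: not dominated.
Opt3: dominated by Opt4 (stipend 39≥37, tuition 26≤51, ranking 62≤64).
Opt4: not dominated.
Opt5: not dominated (best ranking).
Opt6: dominated by Opt5 (stipend 18≥13, tuition 26≤65, ranking 2≤20).
Opt7: dominated by Opt10 (stipend 43≥40, tuition 35≤68, ranking 78≤80).
Opt8: not dominated.
Opt9: dominated by Opt1 (stipend 24≥23, tuition 20≤56, ranking 65≤87).
Opt10: not dominated (best stipend).

Opt1, Opt2, Opt4, Opt5, Opt8, Opt10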